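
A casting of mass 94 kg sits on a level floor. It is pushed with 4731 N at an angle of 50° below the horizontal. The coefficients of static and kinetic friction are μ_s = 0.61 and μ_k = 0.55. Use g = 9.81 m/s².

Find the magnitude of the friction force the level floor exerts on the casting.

Vertical equilibrium gives N = m g + P sin α = 4546 N.
The horizontal driving force is P cos α = 3041 N, so equilibrium needs friction f = 3041 N.
The static-friction limit is μ_s N = 2773 N.
3041 > 2773 N → the casting slides; f = μ_k N = 0.55×4546 = 2500 N.

f ≈ 2500 N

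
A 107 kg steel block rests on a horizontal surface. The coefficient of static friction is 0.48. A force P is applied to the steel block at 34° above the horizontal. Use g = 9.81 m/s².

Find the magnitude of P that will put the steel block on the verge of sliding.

N = m g − P sin α (the pull lifts the steel block).
At impending slip, P cos α = μ_s N = μ_s (m g − P sin α).
Solving: P (cos α + μ_s sin α) = μ_s m g → P = 0.48×1050/(cos 34° + 0.48 sin 34°) = 504/1.097 = 459 N.

P ≈ 459 N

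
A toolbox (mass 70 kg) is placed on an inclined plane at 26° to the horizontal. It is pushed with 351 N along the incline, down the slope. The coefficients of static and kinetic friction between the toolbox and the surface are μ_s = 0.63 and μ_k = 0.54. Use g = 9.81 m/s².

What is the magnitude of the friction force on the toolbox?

f ≈ 333 N (up the incline)

Normal force: N = m g cos θ = 70 × 9.81 × cos 26° = 617.2 N.
For equilibrium along the incline the friction force must supply f = m g sin θ + P = 301 + 351 = 652 N (positive meaning up-slope).
Static friction can supply at most μ_s N = 388.8 N.
Since |652| > 388.8 N, static friction cannot hold it; the toolbox slides down the incline and kinetic friction applies: f = μ_k N = 0.54 × 617.2 = 333 N.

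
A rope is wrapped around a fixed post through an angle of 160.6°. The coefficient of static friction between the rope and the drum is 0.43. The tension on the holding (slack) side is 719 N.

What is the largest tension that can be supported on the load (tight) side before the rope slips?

At impending slip the capstan equation gives T₂/T₁ = e^{μβ} with β in radians.
β = 160.6° × π/180 = 2.803 rad.
e^{μβ} = e^{0.43×2.803} = 3.338.
T₂ = T₁ · e^{μβ} = 719 × 3.338 = 2400 N.

T_max ≈ 2400 N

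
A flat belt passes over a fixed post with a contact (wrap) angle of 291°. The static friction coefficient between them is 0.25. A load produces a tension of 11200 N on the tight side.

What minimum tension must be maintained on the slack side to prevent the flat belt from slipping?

T_min ≈ 3150 N

Capstan equation at impending slip: T_tight/T_slack = e^{μβ}.
β = 291° = 5.079 rad; e^{μβ} = e^{0.25×5.079} = 3.56.
T_slack = T_tight / e^{μβ} = 11200 / 3.56 = 3150 N.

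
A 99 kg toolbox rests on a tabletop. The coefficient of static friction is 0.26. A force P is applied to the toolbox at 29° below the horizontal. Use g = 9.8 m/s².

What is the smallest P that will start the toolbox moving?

P ≈ 337 N

N = m g + P sin α (the push presses the toolbox into the tabletop).
At impending slip, P cos α = μ_s N = μ_s (m g + P sin α).
Solving: P (cos α − μ_s sin α) = μ_s m g → P = 0.26×970/(cos 29° − 0.26 sin 29°) = 252/0.7486 = 337 N.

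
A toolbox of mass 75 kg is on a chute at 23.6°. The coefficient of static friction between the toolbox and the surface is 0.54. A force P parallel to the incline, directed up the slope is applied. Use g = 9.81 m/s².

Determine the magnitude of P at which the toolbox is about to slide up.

P ≈ 659 N

At impending motion up the slope, friction acts down-slope at its limit: f = μ_s N.
P is parallel to the surface, so N = m g cos θ = 674 N.
Along the incline: P = m g sin θ + μ_s N = 295 + 0.54×674 = 659 N.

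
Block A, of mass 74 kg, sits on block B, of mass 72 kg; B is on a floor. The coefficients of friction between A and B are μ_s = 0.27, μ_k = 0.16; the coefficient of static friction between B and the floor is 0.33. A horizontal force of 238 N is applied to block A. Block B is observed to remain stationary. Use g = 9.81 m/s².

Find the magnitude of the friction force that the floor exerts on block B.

The normal force B exerts on A is simply A's weight, N₁ = 725.9 N.
So the A–B interface can sustain at most μ_s N₁ = 196 N of static friction.
Since P = 238 N > 196 N, A slides on B; the A–B friction is kinetic: f₁ = μ_k N₁ = 0.16×725.9 = 116 N.
B experiences an equal 116 N forward from A (third law). B is in equilibrium, so the floor supplies f₂ = 116 N of static friction (limit μ_s(m_A+m_B)g = 472.6 N, not exceeded).

f ≈ 116 N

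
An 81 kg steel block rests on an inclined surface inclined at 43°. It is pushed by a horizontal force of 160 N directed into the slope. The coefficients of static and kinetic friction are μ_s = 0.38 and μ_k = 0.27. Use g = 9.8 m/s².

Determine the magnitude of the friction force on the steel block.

Resolve perpendicular to the incline: N = m g cos θ + P sin θ = 81×9.8×cos 43° + 160×sin 43° = 689.7 N.
Along the incline, the net driving force (taking up-slope positive) is P cos θ − m g sin θ = 117 − 541.4 = -424.4 N, so equilibrium requires friction f = 424.4 N (up-slope).
The limit of static friction is μ_s N = 262.1 N.
|f_req| = 424.4 > 262.1 N → the steel block slides down the incline; f = μ_k N = 0.27 × 689.7 = 186 N.

f ≈ 186 N (up the incline)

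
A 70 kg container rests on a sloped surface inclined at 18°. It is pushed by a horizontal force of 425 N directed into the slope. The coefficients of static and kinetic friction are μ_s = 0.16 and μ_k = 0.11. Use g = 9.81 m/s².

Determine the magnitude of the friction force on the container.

The horizontal push has a component P sin θ into the surface, so N = m g cos θ + P sin θ = 653.1 + 131.3 = 784.4 N.
Parallel to the incline: P cos θ − m g sin θ = 404.2 − 212.2 = 192 N; the friction needed to balance this is 192 N acting down the slope.
The limit of static friction is μ_s N = 125.5 N.
|f_req| = 192 > 125.5 N → the container slides up the incline; f = μ_k N = 0.11 × 784.4 = 86.3 N.

f ≈ 86.3 N (down the incline)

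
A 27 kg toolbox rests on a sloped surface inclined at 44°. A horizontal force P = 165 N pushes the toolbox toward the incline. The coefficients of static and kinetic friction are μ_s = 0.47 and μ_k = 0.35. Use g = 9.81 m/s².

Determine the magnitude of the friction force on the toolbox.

The horizontal push has a component P sin θ into the surface, so N = m g cos θ + P sin θ = 190.5 + 114.6 = 305.2 N.
Parallel to the incline: P cos θ − m g sin θ = 118.7 − 184 = -65.3 N; the friction needed to balance this is 65.3 N acting up the slope.
Maximum static friction: μ_s N = 0.47 × 305.2 = 143.4 N.
Since 65.3 N is within the 143.4 N limit, the toolbox stays put and friction is exactly 65.3 N.

f ≈ 65.3 N (up the incline)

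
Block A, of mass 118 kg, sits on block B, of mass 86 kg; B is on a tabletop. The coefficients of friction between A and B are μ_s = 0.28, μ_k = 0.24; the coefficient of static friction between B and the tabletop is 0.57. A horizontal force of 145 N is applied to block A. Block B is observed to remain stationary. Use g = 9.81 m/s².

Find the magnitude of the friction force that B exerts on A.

Between the blocks, N₁ = m_A g = 1158 N.
So the A–B interface can sustain at most μ_s N₁ = 324.1 N of static friction.
P = 145 N is within that limit, so A and B move together (both at rest); the A–B friction is simply f₁ = P = 145 N.
By Newton's third law B feels 145 N forward from A. With B stationary, the floor's static friction on B balances it: f₂ = 145 N (well within μ_s(m_A+m_B)g = 1141 N).

f ≈ 145 N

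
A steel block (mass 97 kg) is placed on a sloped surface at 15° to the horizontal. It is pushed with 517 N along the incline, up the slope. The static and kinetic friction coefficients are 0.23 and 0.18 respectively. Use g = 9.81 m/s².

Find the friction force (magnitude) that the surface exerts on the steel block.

f ≈ 165 N (down the incline)

Normal force: N = m g cos θ = 97 × 9.81 × cos 15° = 919.1 N.
Parallel to the incline, ΣF = 0 gives f = m g sin θ − P = 246.3 − 517 = -270.7 N (up-slope positive).
The static-friction ceiling is μ_s N = 0.23 × 919.1 = 211.4 N.
|-270.7| exceeds 211.4 N, so the steel block slips up-slope; friction is kinetic, f = μ_k N = 0.18×919.1 = 165 N.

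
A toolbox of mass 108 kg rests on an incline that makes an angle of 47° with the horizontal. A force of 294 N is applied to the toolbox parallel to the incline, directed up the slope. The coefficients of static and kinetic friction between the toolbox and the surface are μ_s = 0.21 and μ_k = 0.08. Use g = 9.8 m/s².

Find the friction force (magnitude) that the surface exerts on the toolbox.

Normal force: N = m g cos θ = 108 × 9.8 × cos 47° = 721.8 N.
For equilibrium along the incline the friction force must supply f = m g sin θ − P = 774.1 − 294 = 480.1 N (positive meaning up-slope).
Static friction can supply at most μ_s N = 151.6 N.
|480.1| exceeds 151.6 N, so the toolbox slips down-slope; friction is kinetic, f = μ_k N = 0.08×721.8 = 57.7 N.

f ≈ 57.7 N (up the incline)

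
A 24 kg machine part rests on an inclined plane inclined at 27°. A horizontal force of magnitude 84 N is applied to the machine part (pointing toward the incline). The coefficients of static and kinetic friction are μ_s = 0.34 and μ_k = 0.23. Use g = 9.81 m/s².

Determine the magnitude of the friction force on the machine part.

f ≈ 32 N (up the incline)

Resolve perpendicular to the incline: N = m g cos θ + P sin θ = 24×9.81×cos 27° + 84×sin 27° = 247.9 N.
Along the incline, the net driving force (taking up-slope positive) is P cos θ − m g sin θ = 74.84 − 106.9 = -32.04 N, so equilibrium requires friction f = 32.04 N (up-slope).
The limit of static friction is μ_s N = 84.29 N.
Since 32.04 N is within the 84.29 N limit, the machine part stays put and friction is exactly 32 N.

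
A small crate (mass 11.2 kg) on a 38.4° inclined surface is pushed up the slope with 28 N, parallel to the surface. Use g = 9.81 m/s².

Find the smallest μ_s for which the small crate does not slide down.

μ_s,min ≈ 0.467

N = m g cos θ = 86.11 N.
Friction must make up the shortfall along the incline: f = m g sin θ − P = 68.25 − 28 = 40.25 N.
At the threshold f = μ_s N, so μ_s,min = 40.25/86.11 = 0.467.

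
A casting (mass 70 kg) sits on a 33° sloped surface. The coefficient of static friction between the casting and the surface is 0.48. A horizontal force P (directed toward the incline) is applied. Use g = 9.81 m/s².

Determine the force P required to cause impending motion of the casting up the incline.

P ≈ 1130 N

At impending motion up the slope, friction acts down-slope at its limit: f = μ_s N.
Perpendicular to the incline: N = m g cos θ + P sin θ.
Along the incline: P cos θ = m g sin θ + μ_s N = m g sin θ + μ_s (m g cos θ + P sin θ).
Solving, P (cos θ − μ_s sin θ) = m g (sin θ + μ_s cos θ), so P = 70×9.81×(sin 33° + 0.48 cos 33°)/(cos 33° − 0.48 sin 33°) = 687×0.9472/0.5772 = 1130 N.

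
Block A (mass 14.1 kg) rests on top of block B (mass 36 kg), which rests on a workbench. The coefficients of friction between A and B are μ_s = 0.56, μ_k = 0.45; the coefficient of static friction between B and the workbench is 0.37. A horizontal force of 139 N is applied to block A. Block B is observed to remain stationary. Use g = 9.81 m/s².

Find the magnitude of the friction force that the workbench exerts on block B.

The normal force B exerts on A is simply A's weight, N₁ = 138.3 N.
So the A–B interface can sustain at most μ_s N₁ = 77.46 N of static friction.
P = 139 N exceeds that limit, so A slips over B and the interface friction becomes kinetic: f₁ = μ_k N₁ = 0.45×138.3 = 62.2 N.
B experiences an equal 62.2 N forward from A (third law). B is in equilibrium, so the floor supplies f₂ = 62.2 N of static friction (limit μ_s(m_A+m_B)g = 181.8 N, not exceeded).

f ≈ 62.2 N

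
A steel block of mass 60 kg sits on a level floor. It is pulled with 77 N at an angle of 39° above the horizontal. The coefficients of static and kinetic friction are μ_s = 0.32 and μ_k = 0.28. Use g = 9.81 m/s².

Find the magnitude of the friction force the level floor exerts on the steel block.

f ≈ 59.8 N

Vertical equilibrium gives N = m g − P sin α = 540.1 N.
Horizontally, friction must balance P cos α = 59.84 N.
μ_s N = 0.32 × 540.1 = 172.8 N.
Since 59.84 N does not exceed the limit, the steel block stays at rest and f = 59.8 N.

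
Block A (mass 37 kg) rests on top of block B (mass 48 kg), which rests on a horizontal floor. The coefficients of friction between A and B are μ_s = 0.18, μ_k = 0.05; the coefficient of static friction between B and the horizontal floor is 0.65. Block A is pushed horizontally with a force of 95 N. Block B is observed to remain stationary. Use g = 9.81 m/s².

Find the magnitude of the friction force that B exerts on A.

f ≈ 18.1 N

The normal force B exerts on A is simply A's weight, N₁ = 363 N.
So the A–B interface can sustain at most μ_s N₁ = 65.33 N of static friction.
P = 95 N exceeds that limit, so A slips over B and the interface friction becomes kinetic: f₁ = μ_k N₁ = 0.05×363 = 18.1 N.
B experiences an equal 18.1 N forward from A (third law). B is in equilibrium, so the floor supplies f₂ = 18.1 N of static friction (limit μ_s(m_A+m_B)g = 542 N, not exceeded).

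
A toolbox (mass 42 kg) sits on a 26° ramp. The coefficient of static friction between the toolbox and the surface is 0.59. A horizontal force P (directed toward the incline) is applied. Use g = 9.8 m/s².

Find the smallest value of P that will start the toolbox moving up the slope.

P ≈ 623 N

At impending motion up the slope, friction acts down-slope at its limit: f = μ_s N.
Perpendicular to the incline: N = m g cos θ + P sin θ.
Along the incline: P cos θ = m g sin θ + μ_s N = m g sin θ + μ_s (m g cos θ + P sin θ).
Solving, P (cos θ − μ_s sin θ) = m g (sin θ + μ_s cos θ), so P = 42×9.8×(sin 26° + 0.59 cos 26°)/(cos 26° − 0.59 sin 26°) = 412×0.9687/0.6402 = 623 N.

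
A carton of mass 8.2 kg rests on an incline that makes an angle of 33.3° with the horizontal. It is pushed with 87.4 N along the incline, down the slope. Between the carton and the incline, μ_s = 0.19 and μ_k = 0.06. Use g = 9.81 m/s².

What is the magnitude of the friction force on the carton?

The normal reaction is N = m g cos θ = 67.23 N.
For equilibrium along the incline the friction force must supply f = m g sin θ + P = 44.16 + 87.4 = 131.6 N (positive meaning up-slope).
The static-friction ceiling is μ_s N = 0.19 × 67.23 = 12.77 N.
Since |131.6| > 12.77 N, static friction cannot hold it; the carton slides down the incline and kinetic friction applies: f = μ_k N = 0.06 × 67.23 = 4.03 N.

f ≈ 4.03 N (up the incline)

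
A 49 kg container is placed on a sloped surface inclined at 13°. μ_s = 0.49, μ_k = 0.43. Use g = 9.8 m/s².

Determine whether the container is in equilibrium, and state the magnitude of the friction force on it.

N = m g cos θ = 468 N.
Down-slope weight component: m g sin θ = 108 N.
μ_s N = 229 N.
108 ≤ 229 N, so it stays put; friction = 108 N.

f ≈ 108 N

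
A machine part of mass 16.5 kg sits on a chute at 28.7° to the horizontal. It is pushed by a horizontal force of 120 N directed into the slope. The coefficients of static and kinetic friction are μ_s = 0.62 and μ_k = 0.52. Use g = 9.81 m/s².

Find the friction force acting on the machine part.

f ≈ 27.5 N (down the incline)

The horizontal push has a component P sin θ into the surface, so N = m g cos θ + P sin θ = 142 + 57.63 = 199.6 N.
Along the incline, the net driving force (taking up-slope positive) is P cos θ − m g sin θ = 105.3 − 77.73 = 27.53 N, so equilibrium requires friction f = -27.53 N (down-slope).
Maximum static friction: μ_s N = 0.62 × 199.6 = 123.8 N.
|f_req| = 27.53 ≤ 123.8 N → the machine part is in equilibrium; friction equals the required value.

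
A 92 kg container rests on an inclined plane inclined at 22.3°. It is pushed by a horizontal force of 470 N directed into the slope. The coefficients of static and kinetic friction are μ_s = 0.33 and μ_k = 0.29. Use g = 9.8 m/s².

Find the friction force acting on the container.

f ≈ 92.7 N (down the incline)

Normal direction: N = m g cos θ + P sin θ = 1013 N.
Parallel to the incline: P cos θ − m g sin θ = 434.8 − 342.1 = 92.73 N; the friction needed to balance this is 92.73 N acting down the slope.
Maximum static friction: μ_s N = 0.33 × 1013 = 334.1 N.
Since 92.73 N is within the 334.1 N limit, the container stays put and friction is exactly 92.7 N.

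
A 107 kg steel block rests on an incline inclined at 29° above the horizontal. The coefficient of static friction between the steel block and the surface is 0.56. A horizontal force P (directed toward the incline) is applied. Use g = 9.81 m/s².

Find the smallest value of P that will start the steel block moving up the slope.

P ≈ 1700 N

At impending motion up the slope, friction acts down-slope at its limit: f = μ_s N.
Perpendicular to the incline: N = m g cos θ + P sin θ.
Along the incline: P cos θ = m g sin θ + μ_s N = m g sin θ + μ_s (m g cos θ + P sin θ).
Solving, P (cos θ − μ_s sin θ) = m g (sin θ + μ_s cos θ), so P = 107×9.81×(sin 29° + 0.56 cos 29°)/(cos 29° − 0.56 sin 29°) = 1050×0.9746/0.6031 = 1700 N.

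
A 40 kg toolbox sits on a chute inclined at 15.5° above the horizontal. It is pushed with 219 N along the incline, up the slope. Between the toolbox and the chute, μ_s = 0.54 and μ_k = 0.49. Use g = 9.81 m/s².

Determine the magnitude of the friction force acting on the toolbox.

f ≈ 114 N (down the incline)

Perpendicular to the surface, N = m g cos θ = 40·9.81·cos 15.5° = 378.1 N.
Parallel to the incline, ΣF = 0 gives f = m g sin θ − P = 104.9 − 219 = -114.1 N (up-slope positive).
Static friction can supply at most μ_s N = 204.2 N.
Since |-114.1| ≤ 204.2 N, the toolbox remains in static equilibrium and friction takes exactly the required value.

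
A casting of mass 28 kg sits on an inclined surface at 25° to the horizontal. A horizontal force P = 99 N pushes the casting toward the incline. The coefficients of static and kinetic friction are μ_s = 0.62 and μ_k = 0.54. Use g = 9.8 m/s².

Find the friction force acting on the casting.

f ≈ 26.2 N (up the incline)

Normal direction: N = m g cos θ + P sin θ = 290.5 N.
Along the incline, the net driving force (taking up-slope positive) is P cos θ − m g sin θ = 89.72 − 116 = -26.24 N, so equilibrium requires friction f = 26.24 N (up-slope).
The limit of static friction is μ_s N = 180.1 N.
|f_req| = 26.24 ≤ 180.1 N → the casting is in equilibrium; friction equals the required value.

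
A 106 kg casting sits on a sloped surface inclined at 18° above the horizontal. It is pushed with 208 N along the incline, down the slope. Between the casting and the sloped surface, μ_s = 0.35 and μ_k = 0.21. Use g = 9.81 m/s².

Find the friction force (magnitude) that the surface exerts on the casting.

The normal reaction is N = m g cos θ = 989 N.
The friction needed for equilibrium is m g sin θ + P = 321.3 + 208 = 529.3 N, measured positive up-slope.
Static friction can supply at most μ_s N = 346.1 N.
Since |529.3| > 346.1 N, static friction cannot hold it; the casting slides down the incline and kinetic friction applies: f = μ_k N = 0.21 × 989 = 208 N.

f ≈ 208 N (up the incline)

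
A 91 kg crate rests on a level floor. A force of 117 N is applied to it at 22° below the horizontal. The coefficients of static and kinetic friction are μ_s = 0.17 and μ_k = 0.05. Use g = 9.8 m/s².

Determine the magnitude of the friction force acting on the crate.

f ≈ 108 N

The vertical component of P adds to the normal force: N = m g + P sin α = 891.8 + 43.83 = 935.6 N.
For equilibrium, f = P cos α = 117×cos 22° = 108.5 N.
The static-friction limit is μ_s N = 159.1 N.
Since 108.5 N does not exceed the limit, the crate stays at rest and f = 108 N.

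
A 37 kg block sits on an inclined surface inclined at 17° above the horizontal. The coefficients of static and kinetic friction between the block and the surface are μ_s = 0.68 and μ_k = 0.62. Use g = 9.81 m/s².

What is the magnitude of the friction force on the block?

f ≈ 106 N (up the incline)

The normal reaction is N = m g cos θ = 347.1 N.
Along the slope the weight component is m g sin θ = 106.1 N; friction must supply exactly this, acting up-slope.
Maximum static friction available: μ_s N = 0.68 × 347.1 = 236 N.
Since |106.1| ≤ 236 N, static friction is sufficient; f equals the required value, not μ_s N.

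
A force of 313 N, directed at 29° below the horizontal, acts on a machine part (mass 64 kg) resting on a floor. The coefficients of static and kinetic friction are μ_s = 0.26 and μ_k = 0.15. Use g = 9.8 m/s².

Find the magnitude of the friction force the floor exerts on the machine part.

f ≈ 117 N

N = m g + P sin α = 627.2 + 313×sin 29° = 778.9 N.
The horizontal driving force is P cos α = 273.8 N, so equilibrium needs friction f = 273.8 N.
μ_s N = 0.26 × 778.9 = 202.5 N.
273.8 > 202.5 N → the machine part slides; f = μ_k N = 0.15×778.9 = 117 N.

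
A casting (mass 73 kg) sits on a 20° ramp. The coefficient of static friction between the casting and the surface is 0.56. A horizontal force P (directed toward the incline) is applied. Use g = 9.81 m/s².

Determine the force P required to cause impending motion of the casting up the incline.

P ≈ 831 N

At impending motion up the slope, friction acts down-slope at its limit: f = μ_s N.
Perpendicular to the incline: N = m g cos θ + P sin θ.
Along the incline: P cos θ = m g sin θ + μ_s N = m g sin θ + μ_s (m g cos θ + P sin θ).
Solving, P (cos θ − μ_s sin θ) = m g (sin θ + μ_s cos θ), so P = 73×9.81×(sin 20° + 0.56 cos 20°)/(cos 20° − 0.56 sin 20°) = 716×0.8682/0.7482 = 831 N.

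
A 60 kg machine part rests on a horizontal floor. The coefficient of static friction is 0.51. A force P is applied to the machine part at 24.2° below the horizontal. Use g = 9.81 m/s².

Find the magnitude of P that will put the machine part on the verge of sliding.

P ≈ 427 N

N = m g + P sin α (the push presses the machine part into the horizontal floor).
At impending slip, P cos α = μ_s N = μ_s (m g + P sin α).
Solving: P (cos α − μ_s sin α) = μ_s m g → P = 0.51×589/(cos 24.2° − 0.51 sin 24.2°) = 300/0.7031 = 427 N.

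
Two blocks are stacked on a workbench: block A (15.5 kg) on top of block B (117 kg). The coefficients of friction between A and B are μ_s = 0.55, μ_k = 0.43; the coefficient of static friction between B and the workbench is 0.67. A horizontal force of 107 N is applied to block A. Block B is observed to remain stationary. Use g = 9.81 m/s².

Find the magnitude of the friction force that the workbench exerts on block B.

Normal force at the A–B interface: N₁ = m_A g = 152.1 N.
Maximum static friction on A from B: μ_s N₁ = 0.55×152.1 = 83.63 N.
P = 107 N exceeds that limit, so A slips over B and the interface friction becomes kinetic: f₁ = μ_k N₁ = 0.43×152.1 = 65.4 N.
B experiences an equal 65.4 N forward from A (third law). B is in equilibrium, so the floor supplies f₂ = 65.4 N of static friction (limit μ_s(m_A+m_B)g = 870.9 N, not exceeded).

f ≈ 65.4 N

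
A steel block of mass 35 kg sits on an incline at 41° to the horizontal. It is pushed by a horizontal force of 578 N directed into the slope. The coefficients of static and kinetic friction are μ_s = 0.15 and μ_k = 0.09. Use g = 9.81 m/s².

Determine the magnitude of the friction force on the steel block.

f ≈ 57.4 N (down the incline)

Resolve perpendicular to the incline: N = m g cos θ + P sin θ = 35×9.81×cos 41° + 578×sin 41° = 638.3 N.
Along the incline, the net driving force (taking up-slope positive) is P cos θ − m g sin θ = 436.2 − 225.3 = 211 N, so equilibrium requires friction f = -211 N (down-slope).
Maximum static friction: μ_s N = 0.15 × 638.3 = 95.75 N.
|f_req| = 211 > 95.75 N → the steel block slides up the incline; f = μ_k N = 0.09 × 638.3 = 57.4 N.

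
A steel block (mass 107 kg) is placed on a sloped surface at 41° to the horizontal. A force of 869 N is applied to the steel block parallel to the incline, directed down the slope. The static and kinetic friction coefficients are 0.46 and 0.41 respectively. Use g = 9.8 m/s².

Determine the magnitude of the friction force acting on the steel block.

Perpendicular to the surface, N = m g cos θ = 107·9.8·cos 41° = 791.4 N.
The friction needed for equilibrium is m g sin θ + P = 687.9 + 869 = 1557 N, measured positive up-slope.
Static friction can supply at most μ_s N = 364 N.
Since |1557| > 364 N, static friction cannot hold it; the steel block slides down the incline and kinetic friction applies: f = μ_k N = 0.41 × 791.4 = 324 N.

f ≈ 324 N (up the incline)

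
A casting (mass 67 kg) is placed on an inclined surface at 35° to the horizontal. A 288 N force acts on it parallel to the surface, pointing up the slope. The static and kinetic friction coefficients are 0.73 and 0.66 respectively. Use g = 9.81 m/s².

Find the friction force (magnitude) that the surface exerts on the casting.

f ≈ 89 N (up the incline)

Perpendicular to the surface, N = m g cos θ = 67·9.81·cos 35° = 538.4 N.
Parallel to the incline, ΣF = 0 gives f = m g sin θ − P = 377 − 288 = 88.99 N (up-slope positive).
The static-friction ceiling is μ_s N = 0.73 × 538.4 = 393 N.
Since |88.99| ≤ 393 N, the casting remains in static equilibrium and friction takes exactly the required value.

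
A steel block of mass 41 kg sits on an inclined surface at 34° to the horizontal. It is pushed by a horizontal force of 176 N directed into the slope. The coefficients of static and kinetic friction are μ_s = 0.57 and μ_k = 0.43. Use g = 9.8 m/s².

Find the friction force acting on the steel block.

f ≈ 78.8 N (up the incline)

Normal direction: N = m g cos θ + P sin θ = 431.5 N.
Parallel to the incline: P cos θ − m g sin θ = 145.9 − 224.7 = -78.77 N; the friction needed to balance this is 78.77 N acting up the slope.
The limit of static friction is μ_s N = 246 N.
Since 78.77 N is within the 246 N limit, the steel block stays put and friction is exactly 78.8 N.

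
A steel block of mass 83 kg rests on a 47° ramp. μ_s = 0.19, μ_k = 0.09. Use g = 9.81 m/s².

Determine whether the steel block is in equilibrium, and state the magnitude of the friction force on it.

N = m g cos θ = 555 N.
Down-slope weight component: m g sin θ = 595 N.
μ_s N = 106 N.
595 > 106 N, so it slides; kinetic friction f = μ_k N = 0.09×555 = 50 N.

f ≈ 50 N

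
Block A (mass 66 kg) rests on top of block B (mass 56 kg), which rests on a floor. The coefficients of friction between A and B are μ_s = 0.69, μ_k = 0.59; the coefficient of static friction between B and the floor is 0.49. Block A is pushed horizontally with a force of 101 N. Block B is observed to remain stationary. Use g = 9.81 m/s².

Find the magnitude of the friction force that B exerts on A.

f ≈ 101 N

Normal force at the A–B interface: N₁ = m_A g = 647.5 N.
Maximum static friction on A from B: μ_s N₁ = 0.69×647.5 = 446.7 N.
P = 101 N is within that limit, so A and B move together (both at rest); the A–B friction is simply f₁ = P = 101 N.
By Newton's third law B feels 101 N forward from A. With B stationary, the floor's static friction on B balances it: f₂ = 101 N (well within μ_s(m_A+m_B)g = 586.4 N).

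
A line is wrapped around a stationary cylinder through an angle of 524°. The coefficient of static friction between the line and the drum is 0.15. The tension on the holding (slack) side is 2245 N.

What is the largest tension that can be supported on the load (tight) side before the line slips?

At impending slip the capstan equation gives T₂/T₁ = e^{μβ} with β in radians.
β = 524° × π/180 = 9.146 rad.
e^{μβ} = e^{0.15×9.146} = 3.943.
T₂ = T₁ · e^{μβ} = 2245 × 3.943 = 8850 N.

T_max ≈ 8850 N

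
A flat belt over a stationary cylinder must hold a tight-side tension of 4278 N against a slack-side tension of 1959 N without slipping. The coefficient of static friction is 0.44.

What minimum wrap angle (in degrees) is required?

β_min ≈ 102°

T₂/T₁ = e^{μβ} → β = ln(T₂/T₁)/μ.
β = ln(4278/1959)/0.44 = 0.7811/0.44 = 1.775 rad.
In degrees: β = 1.775 × 180/π = 102°.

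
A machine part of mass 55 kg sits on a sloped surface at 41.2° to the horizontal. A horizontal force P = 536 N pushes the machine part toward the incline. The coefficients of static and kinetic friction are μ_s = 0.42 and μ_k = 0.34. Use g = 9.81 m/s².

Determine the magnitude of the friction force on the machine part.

f ≈ 47.9 N (down the incline)

Resolve perpendicular to the incline: N = m g cos θ + P sin θ = 55×9.81×cos 41.2° + 536×sin 41.2° = 759 N.
Parallel to the incline: P cos θ − m g sin θ = 403.3 − 355.4 = 47.9 N; the friction needed to balance this is 47.9 N acting down the slope.
The limit of static friction is μ_s N = 318.8 N.
Since 47.9 N is within the 318.8 N limit, the machine part stays put and friction is exactly 47.9 N.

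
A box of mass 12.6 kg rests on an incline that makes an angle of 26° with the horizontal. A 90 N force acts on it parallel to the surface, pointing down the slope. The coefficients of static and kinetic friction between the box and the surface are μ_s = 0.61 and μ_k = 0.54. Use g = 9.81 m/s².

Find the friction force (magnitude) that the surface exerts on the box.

The normal reaction is N = m g cos θ = 111.1 N.
For equilibrium along the incline the friction force must supply f = m g sin θ + P = 54.19 + 90 = 144.2 N (positive meaning up-slope).
The static-friction ceiling is μ_s N = 0.61 × 111.1 = 67.77 N.
Since |144.2| > 67.77 N, static friction cannot hold it; the box slides down the incline and kinetic friction applies: f = μ_k N = 0.54 × 111.1 = 60 N.

f ≈ 60 N (up the incline)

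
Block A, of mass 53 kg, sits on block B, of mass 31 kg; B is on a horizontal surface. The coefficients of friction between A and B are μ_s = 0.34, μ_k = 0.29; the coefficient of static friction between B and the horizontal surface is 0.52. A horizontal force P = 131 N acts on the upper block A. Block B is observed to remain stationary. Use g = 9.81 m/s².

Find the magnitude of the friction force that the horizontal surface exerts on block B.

f ≈ 131 N

The normal force B exerts on A is simply A's weight, N₁ = 519.9 N.
So the A–B interface can sustain at most μ_s N₁ = 176.8 N of static friction.
P = 131 N is within that limit, so A and B move together (both at rest); the A–B friction is simply f₁ = P = 131 N.
B experiences an equal 131 N forward from A (third law). B is in equilibrium, so the floor supplies f₂ = 131 N of static friction (limit μ_s(m_A+m_B)g = 428.5 N, not exceeded).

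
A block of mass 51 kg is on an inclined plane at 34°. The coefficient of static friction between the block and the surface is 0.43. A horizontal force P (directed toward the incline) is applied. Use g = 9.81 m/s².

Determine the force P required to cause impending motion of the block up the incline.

P ≈ 778 N

At impending motion up the slope, friction acts down-slope at its limit: f = μ_s N.
Perpendicular to the incline: N = m g cos θ + P sin θ.
Along the incline: P cos θ = m g sin θ + μ_s N = m g sin θ + μ_s (m g cos θ + P sin θ).
Solving, P (cos θ − μ_s sin θ) = m g (sin θ + μ_s cos θ), so P = 51×9.81×(sin 34° + 0.43 cos 34°)/(cos 34° − 0.43 sin 34°) = 500×0.9157/0.5886 = 778 N.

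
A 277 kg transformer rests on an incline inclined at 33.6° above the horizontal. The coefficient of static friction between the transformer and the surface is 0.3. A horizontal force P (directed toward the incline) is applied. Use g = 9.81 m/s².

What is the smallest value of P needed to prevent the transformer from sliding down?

P_min ≈ 826 N

The transformer tends to slide down (tan θ > μ_s), so at the point of impending slip friction acts up-slope at its limit: f = μ_s N.
Perpendicular to the incline: N = m g cos θ + P sin θ.
Along the incline: P cos θ + μ_s N = m g sin θ, i.e. P cos θ + μ_s (m g cos θ + P sin θ) = m g sin θ.
Solving, P (cos θ + μ_s sin θ) = m g (sin θ − μ_s cos θ), so P = 2720×0.3035/0.9989 = 826 N.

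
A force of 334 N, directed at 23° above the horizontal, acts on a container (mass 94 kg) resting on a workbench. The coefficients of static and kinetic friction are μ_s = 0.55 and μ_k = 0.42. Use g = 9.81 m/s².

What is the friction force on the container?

f ≈ 307 N

Vertical equilibrium gives N = m g − P sin α = 791.6 N.
The horizontal driving force is P cos α = 307.4 N, so equilibrium needs friction f = 307.4 N.
The static-friction limit is μ_s N = 435.4 N.
Since 307.4 N does not exceed the limit, the container stays at rest and f = 307 N.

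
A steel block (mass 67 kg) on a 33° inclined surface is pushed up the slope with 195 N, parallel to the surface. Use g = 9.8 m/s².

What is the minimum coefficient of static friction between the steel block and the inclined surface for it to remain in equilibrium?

N = m g cos θ = 550.7 N.
Friction must make up the shortfall along the incline: f = m g sin θ − P = 357.6 − 195 = 162.6 N.
At the threshold f = μ_s N, so μ_s,min = 162.6/550.7 = 0.295.

μ_s,min ≈ 0.295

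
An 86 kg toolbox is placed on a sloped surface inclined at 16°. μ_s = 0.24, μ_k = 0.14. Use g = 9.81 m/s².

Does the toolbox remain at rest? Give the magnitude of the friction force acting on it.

f ≈ 114 N

N = m g cos θ = 811 N.
Down-slope weight component: m g sin θ = 233 N.
μ_s N = 195 N.
233 > 195 N, so it slides; kinetic friction f = μ_k N = 0.14×811 = 114 N.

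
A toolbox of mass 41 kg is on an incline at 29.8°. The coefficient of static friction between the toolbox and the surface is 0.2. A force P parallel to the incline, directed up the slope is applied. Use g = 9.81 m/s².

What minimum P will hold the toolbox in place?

P_min ≈ 130 N

The toolbox tends to slide down (tan θ > μ_s), so at the point of impending slip friction acts up-slope at its limit: f = μ_s N.
P is parallel to the surface, so N = m g cos θ = 349 N.
Along the incline: P + μ_s N = m g sin θ, so P = 200 − 0.2×349 = 130 N.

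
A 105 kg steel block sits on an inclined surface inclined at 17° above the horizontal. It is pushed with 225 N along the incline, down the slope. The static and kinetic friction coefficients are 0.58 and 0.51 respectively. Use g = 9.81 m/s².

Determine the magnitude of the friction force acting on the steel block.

f ≈ 526 N (up the incline)

Normal force: N = m g cos θ = 105 × 9.81 × cos 17° = 985 N.
The friction needed for equilibrium is m g sin θ + P = 301.2 + 225 = 526.2 N, measured positive up-slope.
Static friction can supply at most μ_s N = 571.3 N.
Since |526.2| ≤ 571.3 N, the steel block remains in static equilibrium and friction takes exactly the required value.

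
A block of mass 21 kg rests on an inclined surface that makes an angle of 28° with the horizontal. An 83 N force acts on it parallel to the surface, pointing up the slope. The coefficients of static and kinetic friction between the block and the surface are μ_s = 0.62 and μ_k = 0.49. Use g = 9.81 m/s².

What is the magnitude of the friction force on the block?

f ≈ 13.7 N (up the incline)

The normal reaction is N = m g cos θ = 181.9 N.
Parallel to the incline, ΣF = 0 gives f = m g sin θ − P = 96.72 − 83 = 13.72 N (up-slope positive).
Static friction can supply at most μ_s N = 112.8 N.
Since |13.72| ≤ 112.8 N, no slip — friction simply equals what equilibrium demands.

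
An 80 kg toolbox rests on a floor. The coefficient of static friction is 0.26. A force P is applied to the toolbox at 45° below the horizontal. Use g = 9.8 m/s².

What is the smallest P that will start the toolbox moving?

P ≈ 390 N

N = m g + P sin α (the push presses the toolbox into the floor).
At impending slip, P cos α = μ_s N = μ_s (m g + P sin α).
Solving: P (cos α − μ_s sin α) = μ_s m g → P = 0.26×784/(cos 45° − 0.26 sin 45°) = 204/0.5233 = 390 N.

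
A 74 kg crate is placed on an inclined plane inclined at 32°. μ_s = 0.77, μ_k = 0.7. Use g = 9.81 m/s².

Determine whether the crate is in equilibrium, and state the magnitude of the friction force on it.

N = m g cos θ = 616 N.
Down-slope weight component: m g sin θ = 385 N.
μ_s N = 474 N.
385 ≤ 474 N, so it stays put; friction = 385 N.

f ≈ 385 N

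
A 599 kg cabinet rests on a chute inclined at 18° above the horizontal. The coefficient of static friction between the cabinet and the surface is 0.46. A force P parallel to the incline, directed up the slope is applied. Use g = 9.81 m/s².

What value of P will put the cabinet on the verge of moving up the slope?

At impending motion up the slope, friction acts down-slope at its limit: f = μ_s N.
P is parallel to the surface, so N = m g cos θ = 5590 N.
Along the incline: P = m g sin θ + μ_s N = 1820 + 0.46×5590 = 4390 N.

P ≈ 4390 N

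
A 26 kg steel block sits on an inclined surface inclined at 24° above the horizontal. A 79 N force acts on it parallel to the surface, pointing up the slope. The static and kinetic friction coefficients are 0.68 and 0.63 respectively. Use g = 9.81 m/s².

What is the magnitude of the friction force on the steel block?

f ≈ 24.7 N (up the incline)

Perpendicular to the surface, N = m g cos θ = 26·9.81·cos 24° = 233 N.
The friction needed for equilibrium is m g sin θ − P = 103.7 − 79 = 24.74 N, measured positive up-slope.
The static-friction ceiling is μ_s N = 0.68 × 233 = 158.4 N.
Since |24.74| ≤ 158.4 N, no slip — friction simply equals what equilibrium demands.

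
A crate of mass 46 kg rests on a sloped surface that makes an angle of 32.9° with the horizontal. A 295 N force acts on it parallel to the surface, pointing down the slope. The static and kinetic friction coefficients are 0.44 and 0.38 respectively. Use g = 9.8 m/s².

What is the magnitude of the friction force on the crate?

Perpendicular to the surface, N = m g cos θ = 46·9.8·cos 32.9° = 378.5 N.
The friction needed for equilibrium is m g sin θ + P = 244.9 + 295 = 539.9 N, measured positive up-slope.
Static friction can supply at most μ_s N = 166.5 N.
Since |539.9| > 166.5 N, static friction cannot hold it; the crate slides down the incline and kinetic friction applies: f = μ_k N = 0.38 × 378.5 = 144 N.

f ≈ 144 N (up the incline)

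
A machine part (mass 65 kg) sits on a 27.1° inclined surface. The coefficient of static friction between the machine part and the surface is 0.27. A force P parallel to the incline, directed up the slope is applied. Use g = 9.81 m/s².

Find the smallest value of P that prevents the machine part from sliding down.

The machine part tends to slide down (tan θ > μ_s), so at the point of impending slip friction acts up-slope at its limit: f = μ_s N.
P is parallel to the surface, so N = m g cos θ = 568 N.
Along the incline: P + μ_s N = m g sin θ, so P = 290 − 0.27×568 = 137 N.

P_min ≈ 137 N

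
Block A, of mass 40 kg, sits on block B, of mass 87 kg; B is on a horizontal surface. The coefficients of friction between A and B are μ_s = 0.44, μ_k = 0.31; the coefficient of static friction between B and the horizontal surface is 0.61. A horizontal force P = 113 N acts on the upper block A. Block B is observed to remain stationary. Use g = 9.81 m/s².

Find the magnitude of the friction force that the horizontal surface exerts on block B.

f ≈ 113 N

Normal force at the A–B interface: N₁ = m_A g = 392.4 N.
Maximum static friction on A from B: μ_s N₁ = 0.44×392.4 = 172.7 N.
P = 113 N is within that limit, so A and B move together (both at rest); the A–B friction is simply f₁ = P = 113 N.
By Newton's third law B feels 113 N forward from A. With B stationary, the floor's static friction on B balances it: f₂ = 113 N (well within μ_s(m_A+m_B)g = 760 N).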